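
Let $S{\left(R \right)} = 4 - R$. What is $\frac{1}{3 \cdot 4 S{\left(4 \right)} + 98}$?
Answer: $\frac{1}{98} \approx 0.010204$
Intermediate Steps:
$\frac{1}{3 \cdot 4 S{\left(4 \right)} + 98} = \frac{1}{3 \cdot 4 \left(4 - 4\right) + 98} = \frac{1}{12 \left(4 - 4\right) + 98} = \frac{1}{12 \cdot 0 + 98} = \frac{1}{0 + 98} = \frac{1}{98}$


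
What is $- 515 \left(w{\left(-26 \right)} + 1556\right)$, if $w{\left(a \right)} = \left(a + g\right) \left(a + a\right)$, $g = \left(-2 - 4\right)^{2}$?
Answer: $-533540$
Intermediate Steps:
$g = 36$ ($g = \left(-6\right)^{2} = 36$)
$w{\left(a \right)} = 2 a \left(36 + a\right)$ ($w{\left(a \right)} = \left(a + 36\right) \left(a + a\right) = \left(36 + a\right) 2 a = 2 a \left(36 + a\right)$)
$- 515 \left(w{\left(-26 \right)} + 1556\right) = - 515 \left(2 \left(-26\right) \left(36 - 26\right) + 1556\right) = - 515 \left(2 \left(-26\right) 10 + 1556\right) = - 515 \left(-520 + 1556\right) = \left(-515\right) 1036 = -533540$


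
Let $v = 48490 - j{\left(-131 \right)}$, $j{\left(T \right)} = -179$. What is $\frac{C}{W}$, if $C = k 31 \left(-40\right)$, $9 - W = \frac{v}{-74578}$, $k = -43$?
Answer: $\frac{3976498960}{719871} \approx 5523.9$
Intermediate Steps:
$v = 48669$ ($v = 48490 - -179 = 48490 + 179 = 48669$)
$W = \frac{719871}{74578}$ ($W = 9 - \frac{48669}{-74578} = 9 - 48669 \left(- \frac{1}{74578}\right) = 9 - - \frac{48669}{74578} = 9 + \frac{48669}{74578} = \frac{719871}{74578} \approx 9.6526$)
$C = 53320$ ($C = \left(-43\right) 31 \left(-40\right) = \left(-1333\right) \left(-40\right) = 53320$)
$\frac{C}{W} = \frac{53320}{\frac{719871}{74578}} = 53320 \cdot \frac{74578}{719871} = \frac{3976498960}{719871}$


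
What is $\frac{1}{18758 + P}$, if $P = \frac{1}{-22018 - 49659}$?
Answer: $\frac{71677}{1344517165} \approx 5.3311 \cdot 10^{-5}$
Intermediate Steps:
$P = - \frac{1}{71677}$ ($P = \frac{1}{-71677} = - \frac{1}{71677} \approx -1.3951 \cdot 10^{-5}$)
$\frac{1}{18758 + P} = \frac{1}{18758 - \frac{1}{71677}} = \frac{1}{\frac{1344517165}{71677}} = \frac{71677}{1344517165}$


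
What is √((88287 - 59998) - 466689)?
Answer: 40*I*√274 ≈ 662.12*I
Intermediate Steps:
√((88287 - 59998) - 466689) = √(28289 - 466689) = √(-438400) = 40*I*√274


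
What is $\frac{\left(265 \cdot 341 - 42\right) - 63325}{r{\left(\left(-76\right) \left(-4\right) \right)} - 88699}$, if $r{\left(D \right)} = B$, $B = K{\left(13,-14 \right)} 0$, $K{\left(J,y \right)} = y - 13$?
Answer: $- \frac{26998}{88699} \approx -0.30438$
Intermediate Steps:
$K{\left(J,y \right)} = -13 + y$
$B = 0$ ($B = \left(-13 - 14\right) 0 = \left(-27\right) 0 = 0$)
$r{\left(D \right)} = 0$
$\frac{\left(265 \cdot 341 - 42\right) - 63325}{r{\left(\left(-76\right) \left(-4\right) \right)} - 88699} = \frac{\left(265 \cdot 341 - 42\right) - 63325}{0 - 88699} = \frac{\left(90365 - 42\right) - 63325}{-88699} = \left(90323 - 63325\right) \left(- \frac{1}{88699}\right) = 26998 \left(- \frac{1}{88699}\right) = - \frac{26998}{88699}$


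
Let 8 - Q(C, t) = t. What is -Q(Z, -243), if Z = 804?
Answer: -251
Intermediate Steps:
Q(C, t) = 8 - t
-Q(Z, -243) = -(8 - 1*(-243)) = -(8 + 243) = -1*251 = -251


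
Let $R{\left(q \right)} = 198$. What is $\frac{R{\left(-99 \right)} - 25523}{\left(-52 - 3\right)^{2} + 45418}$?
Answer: $- \frac{25325}{48443} \approx -0.52278$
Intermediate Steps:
$\frac{R{\left(-99 \right)} - 25523}{\left(-52 - 3\right)^{2} + 45418} = \frac{198 - 25523}{\left(-52 - 3\right)^{2} + 45418} = \frac{198 - 25523}{\left(-55\right)^{2} + 45418} = \frac{198 - 25523}{3025 + 45418} = - \frac{25325}{48443}$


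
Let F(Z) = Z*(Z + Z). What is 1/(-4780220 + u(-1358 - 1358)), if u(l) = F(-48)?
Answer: -1/4775612 ≈ -2.0940e-7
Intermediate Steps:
F(Z) = 2*Z² (F(Z) = Z*(2*Z) = 2*Z²)
u(l) = 4608 (u(l) = 2*(-48)² = 2*2304 = 4608)
1/(-4780220 + u(-1358 - 1358)) = 1/(-4780220 + 4608) = 1/(-4775612) = -1/4775612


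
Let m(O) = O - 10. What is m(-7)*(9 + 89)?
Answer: -1666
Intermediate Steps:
m(O) = -10 + O
m(-7)*(9 + 89) = (-10 - 7)*(9 + 89) = -17*98 = -1666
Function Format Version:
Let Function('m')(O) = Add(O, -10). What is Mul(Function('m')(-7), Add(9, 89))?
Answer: -1666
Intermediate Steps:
Function('m')(O) = Add(-10, O)
Mul(Function('m')(-7), Add(9, 89)) = Mul(Add(-10, -7), Add(9, 89)) = Mul(-17, 98) = -1666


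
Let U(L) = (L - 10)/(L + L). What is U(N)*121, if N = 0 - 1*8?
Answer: 1089/8 ≈ 136.13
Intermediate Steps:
N = -8 (N = 0 - 8 = -8)
U(L) = (-10 + L)/(2*L) (U(L) = (-10 + L)/((2*L)) = (-10 + L)*(1/(2*L)) = (-10 + L)/(2*L))
U(N)*121 = ((1/2)*(-10 - 8)/(-8))*121 = ((1/2)*(-1/8)*(-18))*121 = (9/8)*121 = 1089/8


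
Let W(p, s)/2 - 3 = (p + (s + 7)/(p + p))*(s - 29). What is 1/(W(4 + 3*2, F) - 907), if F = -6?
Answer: -2/3209 ≈ -0.00062325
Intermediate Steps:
W(p, s) = 6 + 2*(-29 + s)*(p + (7 + s)/(2*p)) (W(p, s) = 6 + 2*((p + (s + 7)/(p + p))*(s - 29)) = 6 + 2*((p + (7 + s)/((2*p)))*(-29 + s)) = 6 + 2*((p + (7 + s)*(1/(2*p)))*(-29 + s)) = 6 + 2*((p + (7 + s)/(2*p))*(-29 + s)) = 6 + 2*((-29 + s)*(p + (7 + s)/(2*p))) = 6 + 2*(-29 + s)*(p + (7 + s)/(2*p)))
1/(W(4 + 3*2, F) - 907) = 1/((-203 + (-6)² - 22*(-6) + 2*(4 + 3*2)*(3 - 29*(4 + 3*2) + (4 + 3*2)*(-6)))/(4 + 3*2) - 907) = 1/((-203 + 36 + 132 + 2*(4 + 6)*(3 - 29*(4 + 6) + (4 + 6)*(-6)))/(4 + 6) - 907) = 1/((-203 + 36 + 132 + 2*10*(3 - 29*10 + 10*(-6)))/10 - 907) = 1/((-203 + 36 + 132 + 2*10*(3 - 290 - 60))/10 - 907) = 1/((-203 + 36 + 132 + 2*10*(-347))/10 - 907) = 1/((-203 + 36 + 132 - 6940)/10 - 907) = 1/((⅒)*(-6975) - 907) = 1/(-1395/2 - 907) = 1/(-3209/2) = -2/3209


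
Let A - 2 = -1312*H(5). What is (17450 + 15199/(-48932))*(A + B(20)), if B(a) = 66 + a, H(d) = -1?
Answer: 298846870350/12233 ≈ 2.4430e+7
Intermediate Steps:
A = 1314 (A = 2 - 1312*(-1) = 2 + 1312 = 1314)
(17450 + 15199/(-48932))*(A + B(20)) = (17450 + 15199/(-48932))*(1314 + (66 + 20)) = (17450 + 15199*(-1/48932))*(1314 + 86) = (17450 - 15199/48932)*1400 = (853848201/48932)*1400 = 298846870350/12233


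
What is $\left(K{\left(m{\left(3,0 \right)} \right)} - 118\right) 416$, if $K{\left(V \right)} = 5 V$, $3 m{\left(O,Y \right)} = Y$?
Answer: $-49088$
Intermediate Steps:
$m{\left(O,Y \right)} = \frac{Y}{3}$
$\left(K{\left(m{\left(3,0 \right)} \right)} - 118\right) 416 = \left(5 \cdot \frac{1}{3} \cdot 0 - 118\right) 416 = \left(5 \cdot 0 - 118\right) 416 = \left(0 - 118\right) 416 = \left(-118\right) 416 = -49088$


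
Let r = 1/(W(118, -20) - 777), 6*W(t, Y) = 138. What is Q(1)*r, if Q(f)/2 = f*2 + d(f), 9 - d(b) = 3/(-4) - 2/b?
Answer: -55/1508 ≈ -0.036472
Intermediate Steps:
d(b) = 39/4 + 2/b (d(b) = 9 - (3/(-4) - 2/b) = 9 - (3*(-¼) - 2/b) = 9 - (-¾ - 2/b) = 9 + (¾ + 2/b) = 39/4 + 2/b)
W(t, Y) = 23 (W(t, Y) = (⅙)*138 = 23)
r = -1/754 (r = 1/(23 - 777) = 1/(-754) = -1/754 ≈ -0.0013263)
Q(f) = 39/2 + 4*f + 4/f (Q(f) = 2*(f*2 + (39/4 + 2/f)) = 2*(2*f + (39/4 + 2/f)) = 2*(39/4 + 2*f + 2/f) = 39/2 + 4*f + 4/f)
Q(1)*r = (39/2 + 4*1 + 4/1)*(-1/754) = (39/2 + 4 + 4*1)*(-1/754) = (39/2 + 4 + 4)*(-1/754) = (55/2)*(-1/754) = -55/1508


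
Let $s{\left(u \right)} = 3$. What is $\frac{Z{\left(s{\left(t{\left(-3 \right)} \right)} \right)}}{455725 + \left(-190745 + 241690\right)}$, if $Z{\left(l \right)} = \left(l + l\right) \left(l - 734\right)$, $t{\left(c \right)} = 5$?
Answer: $- \frac{731}{84445} \approx -0.0086565$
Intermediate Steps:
$Z{\left(l \right)} = 2 l \left(-734 + l\right)$
$\frac{Z{\left(s{\left(t{\left(-3 \right)} \right)} \right)}}{455725 + \left(-190745 + 241690\right)} = \frac{2 \cdot 3 \left(-734 + 3\right)}{455725 + \left(-190745 + 241690\right)} = \frac{2 \cdot 3 \left(-731\right)}{455725 + 50945} = - \frac{4386}{506670} = \left(-4386\right) \frac{1}{506670} = - \frac{731}{84445}$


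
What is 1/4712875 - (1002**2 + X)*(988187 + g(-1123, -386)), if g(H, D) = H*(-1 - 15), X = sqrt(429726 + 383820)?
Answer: -4760869244138482499/4712875 - 3018465*sqrt(90394) ≈ -1.0111e+12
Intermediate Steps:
X = 3*sqrt(90394) (X = sqrt(813546) = 3*sqrt(90394) ≈ 901.97)
g(H, D) = -16*H (g(H, D) = H*(-16) = -16*H)
1/4712875 - (1002**2 + X)*(988187 + g(-1123, -386)) = 1/4712875 - (1002**2 + 3*sqrt(90394))*(988187 - 16*(-1123)) = 1/4712875 - (1004004 + 3*sqrt(90394))*(988187 + 17968) = 1/4712875 - (1004004 + 3*sqrt(90394))*1006155 = 1/4712875 - (1010183644620 + 3018465*sqrt(90394)) = 1/4712875 + (-1010183644620 - 3018465*sqrt(90394)) = -4760869244138482499/4712875 - 3018465*sqrt(90394)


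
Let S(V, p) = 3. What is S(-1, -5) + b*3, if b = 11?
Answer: 36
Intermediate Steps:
S(-1, -5) + b*3 = 3 + 11*3 = 3 + 33 = 36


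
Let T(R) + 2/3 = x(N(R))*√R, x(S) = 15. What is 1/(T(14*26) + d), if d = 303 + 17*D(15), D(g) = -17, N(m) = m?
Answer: -6/36775 + 27*√91/73550 ≈ 0.0033387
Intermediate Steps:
T(R) = -⅔ + 15*√R
d = 14 (d = 303 + 17*(-17) = 303 - 289 = 14)
1/(T(14*26) + d) = 1/((-⅔ + 15*√(14*26)) + 14) = 1/((-⅔ + 15*√364) + 14) = 1/((-⅔ + 15*(2*√91)) + 14) = 1/((-⅔ + 30*√91) + 14) = 1/(40/3 + 30*√91)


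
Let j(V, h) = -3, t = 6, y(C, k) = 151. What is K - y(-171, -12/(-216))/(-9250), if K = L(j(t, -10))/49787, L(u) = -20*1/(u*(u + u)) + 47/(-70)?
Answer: 236292478/14506687125 ≈ 0.016289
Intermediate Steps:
L(u) = -47/70 - 10/u² (L(u) = -20*1/(2*u²) + 47*(-1/70) = -20*1/(2*u²) - 47/70 = -10/u² - 47/70 = -47/70 - 10/u²)
K = -1123/31365810 (K = (-47/70 - 10/(-3)²)/49787 = (-47/70 - 10*⅑)*(1/49787) = (-47/70 - 10/9)*(1/49787) = -1123/630*1/49787 = -1123/31365810 ≈ -3.5803e-5)
K - y(-171, -12/(-216))/(-9250) = -1123/31365810 - 151/(-9250) = -1123/31365810 - 151*(-1)/9250 = -1123/31365810 - 1*(-151/9250) = -1123/31365810 + 151/9250 = 236292478/14506687125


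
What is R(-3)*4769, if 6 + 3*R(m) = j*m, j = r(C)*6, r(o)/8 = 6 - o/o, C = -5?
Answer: -1154098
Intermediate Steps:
r(o) = 40 (r(o) = 8*(6 - o/o) = 8*(6 - 1*1) = 8*(6 - 1) = 8*5 = 40)
j = 240 (j = 40*6 = 240)
R(m) = -2 + 80*m (R(m) = -2 + (240*m)/3 = -2 + 80*m)
R(-3)*4769 = (-2 + 80*(-3))*4769 = (-2 - 240)*4769 = -242*4769 = -1154098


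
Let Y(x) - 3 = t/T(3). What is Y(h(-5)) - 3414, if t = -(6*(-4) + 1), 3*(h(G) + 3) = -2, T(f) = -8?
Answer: -27311/8 ≈ -3413.9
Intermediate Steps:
h(G) = -11/3 (h(G) = -3 + (1/3)*(-2) = -3 - 2/3 = -11/3)
t = 23 (t = -(-24 + 1) = -1*(-23) = 23)
Y(x) = 1/8 (Y(x) = 3 + 23/(-8) = 3 + 23*(-1/8) = 3 - 23/8 = 1/8)
Y(h(-5)) - 3414 = 1/8 - 3414 = -27311/8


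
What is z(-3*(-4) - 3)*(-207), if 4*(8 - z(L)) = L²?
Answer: 10143/4 ≈ 2535.8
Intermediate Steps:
z(L) = 8 - L²/4
z(-3*(-4) - 3)*(-207) = (8 - (-3*(-4) - 3)²/4)*(-207) = (8 - (12 - 3)²/4)*(-207) = (8 - ¼*9²)*(-207) = (8 - ¼*81)*(-207) = (8 - 81/4)*(-207) = -49/4*(-207) = 10143/4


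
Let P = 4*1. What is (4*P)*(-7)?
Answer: -112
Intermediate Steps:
P = 4
(4*P)*(-7) = (4*4)*(-7) = 16*(-7) = -112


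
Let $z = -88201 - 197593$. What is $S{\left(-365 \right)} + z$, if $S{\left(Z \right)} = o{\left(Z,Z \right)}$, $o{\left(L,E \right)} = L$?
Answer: $-286159$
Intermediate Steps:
$S{\left(Z \right)} = Z$
$z = -285794$
$S{\left(-365 \right)} + z = -365 - 285794 = -286159$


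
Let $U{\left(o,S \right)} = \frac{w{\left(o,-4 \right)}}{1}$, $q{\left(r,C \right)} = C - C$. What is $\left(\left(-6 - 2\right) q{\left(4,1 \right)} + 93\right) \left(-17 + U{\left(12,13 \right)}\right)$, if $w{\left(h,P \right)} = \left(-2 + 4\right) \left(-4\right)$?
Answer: $-2325$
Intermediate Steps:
$q{\left(r,C \right)} = 0$
$w{\left(h,P \right)} = -8$ ($w{\left(h,P \right)} = 2 \left(-4\right) = -8$)
$U{\left(o,S \right)} = -8$ ($U{\left(o,S \right)} = - \frac{8}{1} = \left(-8\right) 1 = -8$)
$\left(\left(-6 - 2\right) q{\left(4,1 \right)} + 93\right) \left(-17 + U{\left(12,13 \right)}\right) = \left(\left(-6 - 2\right) 0 + 93\right) \left(-17 - 8\right) = \left(\left(-8\right) 0 + 93\right) \left(-25\right) = \left(0 + 93\right) \left(-25\right) = 93 \left(-25\right) = -2325$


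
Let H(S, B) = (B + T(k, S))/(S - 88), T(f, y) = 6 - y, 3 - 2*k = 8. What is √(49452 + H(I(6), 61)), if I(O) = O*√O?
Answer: √(8703418 - 593412*√6)/(2*√(44 - 3*√6)) ≈ 222.38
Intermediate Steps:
k = -5/2 (k = 3/2 - ½*8 = 3/2 - 4 = -5/2 ≈ -2.5000)
I(O) = O^(3/2)
H(S, B) = (6 + B - S)/(-88 + S) (H(S, B) = (B + (6 - S))/(S - 88) = (6 + B - S)/(-88 + S))
√(49452 + H(I(6), 61)) = √(49452 + (6 + 61 - 6^(3/2))/(-88 + 6^(3/2))) = √(49452 + (6 + 61 - 6*√6)/(-88 + 6*√6)) = √(49452 + (67 - 6*√6)/(-88 + 6*√6))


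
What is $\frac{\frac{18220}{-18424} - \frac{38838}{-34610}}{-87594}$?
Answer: $- \frac{10619639}{6981840067020} \approx -1.521 \cdot 10^{-6}$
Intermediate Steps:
$\frac{\frac{18220}{-18424} - \frac{38838}{-34610}}{-87594} = \left(18220 \left(- \frac{1}{18424}\right) - - \frac{19419}{17305}\right) \left(- \frac{1}{87594}\right) = \left(- \frac{4555}{4606} + \frac{19419}{17305}\right) \left(- \frac{1}{87594}\right) = \frac{10619639}{79706830} \left(- \frac{1}{87594}\right) = - \frac{10619639}{6981840067020}$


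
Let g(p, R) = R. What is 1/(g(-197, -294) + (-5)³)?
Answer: -1/419 ≈ -0.0023866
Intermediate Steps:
1/(g(-197, -294) + (-5)³) = 1/(-294 + (-5)³) = 1/(-294 - 125) = 1/(-419) = -1/419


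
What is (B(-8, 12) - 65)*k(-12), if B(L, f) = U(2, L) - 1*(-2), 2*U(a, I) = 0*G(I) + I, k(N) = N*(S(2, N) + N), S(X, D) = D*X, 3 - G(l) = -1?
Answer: -28944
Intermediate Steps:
G(l) = 4 (G(l) = 3 - 1*(-1) = 3 + 1 = 4)
k(N) = 3*N² (k(N) = N*(N*2 + N) = N*(2*N + N) = N*(3*N) = 3*N²)
U(a, I) = I/2 (U(a, I) = (0*4 + I)/2 = (0 + I)/2 = I/2)
B(L, f) = 2 + L/2 (B(L, f) = L/2 - 1*(-2) = L/2 + 2 = 2 + L/2)
(B(-8, 12) - 65)*k(-12) = ((2 + (½)*(-8)) - 65)*(3*(-12)²) = ((2 - 4) - 65)*(3*144) = (-2 - 65)*432 = -67*432 = -28944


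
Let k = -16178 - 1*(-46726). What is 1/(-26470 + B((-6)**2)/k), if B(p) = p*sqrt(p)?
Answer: -7637/202151336 ≈ -3.7779e-5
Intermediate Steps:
k = 30548 (k = -16178 + 46726 = 30548)
B(p) = p**(3/2)
1/(-26470 + B((-6)**2)/k) = 1/(-26470 + ((-6)**2)**(3/2)/30548) = 1/(-26470 + 36**(3/2)*(1/30548)) = 1/(-26470 + 216*(1/30548)) = 1/(-26470 + 54/7637) = 1/(-202151336/7637) = -7637/202151336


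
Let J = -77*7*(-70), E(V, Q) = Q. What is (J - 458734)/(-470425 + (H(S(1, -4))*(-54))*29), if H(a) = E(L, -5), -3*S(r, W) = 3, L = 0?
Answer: 421004/462595 ≈ 0.91009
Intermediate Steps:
S(r, W) = -1 (S(r, W) = -⅓*3 = -1)
H(a) = -5
J = 37730 (J = -539*(-70) = 37730)
(J - 458734)/(-470425 + (H(S(1, -4))*(-54))*29) = (37730 - 458734)/(-470425 - 5*(-54)*29) = -421004/(-470425 + 270*29) = -421004/(-470425 + 7830) = -421004/(-462595) = -421004*(-1/462595) = 421004/462595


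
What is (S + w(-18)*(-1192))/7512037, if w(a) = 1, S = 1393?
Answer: 201/7512037 ≈ 2.6757e-5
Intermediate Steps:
(S + w(-18)*(-1192))/7512037 = (1393 + 1*(-1192))/7512037 = (1393 - 1192)*(1/7512037) = 201*(1/7512037) = 201/7512037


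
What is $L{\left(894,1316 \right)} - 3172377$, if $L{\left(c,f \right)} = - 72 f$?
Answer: $-3267129$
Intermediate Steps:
$L{\left(894,1316 \right)} - 3172377 = \left(-72\right) 1316 - 3172377 = -94752 - 3172377 = -3267129$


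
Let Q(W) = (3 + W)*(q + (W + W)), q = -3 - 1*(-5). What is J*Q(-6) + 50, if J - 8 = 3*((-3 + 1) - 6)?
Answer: -430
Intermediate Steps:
J = -16 (J = 8 + 3*((-3 + 1) - 6) = 8 + 3*(-2 - 6) = 8 + 3*(-8) = 8 - 24 = -16)
q = 2 (q = -3 + 5 = 2)
Q(W) = (2 + 2*W)*(3 + W) (Q(W) = (3 + W)*(2 + (W + W)) = (3 + W)*(2 + 2*W) = (2 + 2*W)*(3 + W))
J*Q(-6) + 50 = -16*(6 + 2*(-6)² + 8*(-6)) + 50 = -16*(6 + 2*36 - 48) + 50 = -16*(6 + 72 - 48) + 50 = -16*30 + 50 = -480 + 50 = -430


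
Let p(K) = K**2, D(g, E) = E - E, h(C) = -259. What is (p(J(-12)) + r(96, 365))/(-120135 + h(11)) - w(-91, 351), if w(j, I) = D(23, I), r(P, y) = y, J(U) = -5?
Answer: -195/60197 ≈ -0.0032394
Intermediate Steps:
D(g, E) = 0
w(j, I) = 0
(p(J(-12)) + r(96, 365))/(-120135 + h(11)) - w(-91, 351) = ((-5)**2 + 365)/(-120135 - 259) - 1*0 = (25 + 365)/(-120394) + 0 = 390*(-1/120394) + 0 = -195/60197 + 0 = -195/60197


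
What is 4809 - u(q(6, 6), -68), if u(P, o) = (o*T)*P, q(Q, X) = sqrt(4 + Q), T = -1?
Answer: 4809 - 68*sqrt(10) ≈ 4594.0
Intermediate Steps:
u(P, o) = -P*o (u(P, o) = (o*(-1))*P = (-o)*P = -P*o)
4809 - u(q(6, 6), -68) = 4809 - (-1)*sqrt(4 + 6)*(-68) = 4809 - (-1)*sqrt(10)*(-68) = 4809 - 68*sqrt(10)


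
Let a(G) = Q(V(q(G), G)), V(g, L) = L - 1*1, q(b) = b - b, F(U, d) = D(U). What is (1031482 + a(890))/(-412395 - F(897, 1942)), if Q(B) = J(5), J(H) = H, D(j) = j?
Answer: -343829/137764 ≈ -2.4958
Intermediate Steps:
F(U, d) = U
q(b) = 0
V(g, L) = -1 + L (V(g, L) = L - 1 = -1 + L)
Q(B) = 5
a(G) = 5
(1031482 + a(890))/(-412395 - F(897, 1942)) = (1031482 + 5)/(-412395 - 1*897) = 1031487/(-412395 - 897) = 1031487/(-413292) = 1031487*(-1/413292) = -343829/137764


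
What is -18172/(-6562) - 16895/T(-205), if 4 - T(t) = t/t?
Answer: -55405237/9843 ≈ -5628.9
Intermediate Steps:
T(t) = 3 (T(t) = 4 - t/t = 4 - 1*1 = 4 - 1 = 3)
-18172/(-6562) - 16895/T(-205) = -18172/(-6562) - 16895/3 = -18172*(-1/6562) - 16895*⅓ = 9086/3281 - 16895/3 = -55405237/9843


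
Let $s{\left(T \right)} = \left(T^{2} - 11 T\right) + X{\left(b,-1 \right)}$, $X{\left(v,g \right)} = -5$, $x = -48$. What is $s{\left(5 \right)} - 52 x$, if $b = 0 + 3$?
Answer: $2461$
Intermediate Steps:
$b = 3$
$s{\left(T \right)} = -5 + T^{2} - 11 T$ ($s{\left(T \right)} = \left(T^{2} - 11 T\right) - 5 = -5 + T^{2} - 11 T$)
$s{\left(5 \right)} - 52 x = \left(-5 + 5^{2} - 55\right) - -2496 = \left(-5 + 25 - 55\right) + 2496 = -35 + 2496 = 2461$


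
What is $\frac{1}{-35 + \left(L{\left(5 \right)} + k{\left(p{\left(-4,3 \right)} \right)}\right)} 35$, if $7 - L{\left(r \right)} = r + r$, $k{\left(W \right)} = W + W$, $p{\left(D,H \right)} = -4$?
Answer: $- \frac{35}{46} \approx -0.76087$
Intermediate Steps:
$k{\left(W \right)} = 2 W$
$L{\left(r \right)} = 7 - 2 r$ ($L{\left(r \right)} = 7 - \left(r + r\right) = 7 - 2 r$)
$\frac{1}{-35 + \left(L{\left(5 \right)} + k{\left(p{\left(-4,3 \right)} \right)}\right)} 35 = \frac{1}{-35 + \left(\left(7 - 10\right) + 2 \left(-4\right)\right)} 35 = \frac{1}{-35 + \left(\left(7 - 10\right) - 8\right)} 35 = \frac{1}{-35 - 11} \cdot 35 = \frac{1}{-46} \cdot 35 = \left(- \frac{1}{46}\right) 35 = - \frac{35}{46}$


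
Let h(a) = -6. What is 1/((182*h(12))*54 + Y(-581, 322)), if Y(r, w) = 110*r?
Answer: -1/122878 ≈ -8.1382e-6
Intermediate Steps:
1/((182*h(12))*54 + Y(-581, 322)) = 1/((182*(-6))*54 + 110*(-581)) = 1/(-1092*54 - 63910) = 1/(-58968 - 63910) = 1/(-122878) = -1/122878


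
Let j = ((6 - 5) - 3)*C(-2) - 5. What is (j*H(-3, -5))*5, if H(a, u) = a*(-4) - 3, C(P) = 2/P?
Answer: -135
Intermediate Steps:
j = -3 (j = ((6 - 5) - 3)*(2/(-2)) - 5 = (1 - 3)*(2*(-½)) - 5 = -2*(-1) - 5 = 2 - 5 = -3)
H(a, u) = -3 - 4*a (H(a, u) = -4*a - 3 = -3 - 4*a)
(j*H(-3, -5))*5 = -3*(-3 - 4*(-3))*5 = -3*(-3 + 12)*5 = -3*9*5 = -27*5 = -135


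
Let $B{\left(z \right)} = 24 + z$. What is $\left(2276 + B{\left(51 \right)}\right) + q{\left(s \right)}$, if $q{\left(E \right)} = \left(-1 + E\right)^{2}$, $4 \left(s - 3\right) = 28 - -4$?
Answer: $2451$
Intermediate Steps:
$s = 11$ ($s = 3 + \frac{28 - -4}{4} = 3 + \frac{28 + 4}{4} = 3 + \frac{1}{4} \cdot 32 = 3 + 8 = 11$)
$\left(2276 + B{\left(51 \right)}\right) + q{\left(s \right)} = \left(2276 + \left(24 + 51\right)\right) + \left(-1 + 11\right)^{2} = \left(2276 + 75\right) + 10^{2} = 2351 + 100 = 2451$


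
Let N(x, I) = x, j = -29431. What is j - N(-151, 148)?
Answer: -29280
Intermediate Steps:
j - N(-151, 148) = -29431 - 1*(-151) = -29431 + 151 = -29280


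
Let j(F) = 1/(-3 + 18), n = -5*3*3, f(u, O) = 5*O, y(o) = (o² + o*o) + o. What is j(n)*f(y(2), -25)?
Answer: -25/3 ≈ -8.3333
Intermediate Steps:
y(o) = o + 2*o² (y(o) = (o² + o²) + o = 2*o² + o = o + 2*o²)
n = -45 (n = -15*3 = -45)
j(F) = 1/15
j(n)*f(y(2), -25) = (5*(-25))/15 = (1/15)*(-125) = -25/3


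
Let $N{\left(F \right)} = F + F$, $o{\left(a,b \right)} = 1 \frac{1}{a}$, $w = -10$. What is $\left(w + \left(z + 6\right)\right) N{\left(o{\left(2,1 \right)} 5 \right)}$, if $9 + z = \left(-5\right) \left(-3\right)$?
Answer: $10$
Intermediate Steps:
$o{\left(a,b \right)} = \frac{1}{a}$
$N{\left(F \right)} = 2 F$
$z = 6$ ($z = -9 - -15 = -9 + 15 = 6$)
$\left(w + \left(z + 6\right)\right) N{\left(o{\left(2,1 \right)} 5 \right)} = \left(-10 + \left(6 + 6\right)\right) 2 \cdot \frac{1}{2} \cdot 5 = \left(-10 + 12\right) 2 \cdot \frac{1}{2} \cdot 5 = 2 \cdot 2 \cdot \frac{5}{2} = 2 \cdot 5 = 10$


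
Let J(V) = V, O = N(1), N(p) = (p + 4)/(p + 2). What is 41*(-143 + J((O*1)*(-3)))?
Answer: -6068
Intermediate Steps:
N(p) = (4 + p)/(2 + p)
O = 5/3 (O = (4 + 1)/(2 + 1) = 5/3 ≈ 1.6667)
41*(-143 + J((O*1)*(-3))) = 41*(-143 + ((5/3)*1)*(-3)) = 41*(-143 + (5/3)*(-3)) = 41*(-143 - 5) = 41*(-148) = -6068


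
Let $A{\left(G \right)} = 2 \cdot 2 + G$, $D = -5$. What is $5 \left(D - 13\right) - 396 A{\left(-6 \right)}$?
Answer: $702$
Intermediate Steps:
$A{\left(G \right)} = 4 + G$
$5 \left(D - 13\right) - 396 A{\left(-6 \right)} = 5 \left(-5 - 13\right) - 396 \left(4 - 6\right) = 5 \left(-18\right) - -792 = -90 + 792 = 702$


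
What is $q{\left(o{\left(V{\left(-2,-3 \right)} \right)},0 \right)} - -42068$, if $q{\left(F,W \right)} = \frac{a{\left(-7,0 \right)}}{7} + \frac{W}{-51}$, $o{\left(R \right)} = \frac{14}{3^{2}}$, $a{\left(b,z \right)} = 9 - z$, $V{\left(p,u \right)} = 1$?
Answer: $\frac{294485}{7} \approx 42069.0$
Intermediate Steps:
$o{\left(R \right)} = \frac{14}{9}$
$q{\left(F,W \right)} = \frac{9}{7} - \frac{W}{51}$ ($q{\left(F,W \right)} = \frac{9 - 0}{7} + \frac{W}{-51} = \left(9 + 0\right) \frac{1}{7} + W \left(- \frac{1}{51}\right) = 9 \cdot \frac{1}{7} - \frac{W}{51} = \frac{9}{7} - \frac{W}{51}$)
$q{\left(o{\left(V{\left(-2,-3 \right)} \right)},0 \right)} - -42068 = \left(\frac{9}{7} - 0\right) - -42068 = \left(\frac{9}{7} + 0\right) + 42068 = \frac{9}{7} + 42068 = \frac{294485}{7}$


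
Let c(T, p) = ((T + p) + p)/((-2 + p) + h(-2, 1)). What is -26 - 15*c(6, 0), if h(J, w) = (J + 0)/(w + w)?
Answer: 4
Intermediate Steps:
h(J, w) = J/(2*w) (h(J, w) = J/((2*w)) = J*(1/(2*w)) = J/(2*w))
c(T, p) = (T + 2*p)/(-3 + p) (c(T, p) = ((T + p) + p)/((-2 + p) + (1/2)*(-2)/1) = (T + 2*p)/((-2 + p) + (1/2)*(-2)*1) = (T + 2*p)/((-2 + p) - 1) = (T + 2*p)/(-3 + p))
-26 - 15*c(6, 0) = -26 - 15*(6 + 2*0)/(-3 + 0) = -26 - 15*(6 + 0)/(-3) = -26 - (-5)*6 = -26 - 15*(-2) = -26 + 30 = 4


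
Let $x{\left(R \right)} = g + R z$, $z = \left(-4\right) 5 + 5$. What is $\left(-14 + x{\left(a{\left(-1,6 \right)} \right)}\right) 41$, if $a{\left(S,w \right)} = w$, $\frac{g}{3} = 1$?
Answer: $-4141$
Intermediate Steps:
$g = 3$ ($g = 3 \cdot 1 = 3$)
$z = -15$ ($z = -20 + 5 = -15$)
$x{\left(R \right)} = 3 - 15 R$ ($x{\left(R \right)} = 3 + R \left(-15\right) = 3 - 15 R$)
$\left(-14 + x{\left(a{\left(-1,6 \right)} \right)}\right) 41 = \left(-14 + \left(3 - 90\right)\right) 41 = \left(-14 - 87\right) 41 = \left(-101\right) 41 = -4141$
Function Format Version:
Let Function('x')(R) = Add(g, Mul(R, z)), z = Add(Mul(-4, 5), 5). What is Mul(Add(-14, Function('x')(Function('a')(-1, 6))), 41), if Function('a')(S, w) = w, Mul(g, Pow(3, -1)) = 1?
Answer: -4141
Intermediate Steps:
g = 3 (g = Mul(3, 1) = 3)
z = -15 (z = Add(-20, 5) = -15)
Function('x')(R) = Add(3, Mul(-15, R)) (Function('x')(R) = Add(3, Mul(R, -15)) = Add(3, Mul(-15, R)))
Mul(Add(-14, Function('x')(Function('a')(-1, 6))), 41) = Mul(Add(-14, Add(3, Mul(-15, 6))), 41) = Mul(Add(-14, Add(3, -90)), 41) = Mul(Add(-14, -87), 41) = Mul(-101, 41) = -4141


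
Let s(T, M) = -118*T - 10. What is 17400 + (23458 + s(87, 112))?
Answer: 30582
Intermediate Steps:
s(T, M) = -10 - 118*T
17400 + (23458 + s(87, 112)) = 17400 + (23458 + (-10 - 118*87)) = 17400 + (23458 + (-10 - 10266)) = 17400 + (23458 - 10276) = 17400 + 13182 = 30582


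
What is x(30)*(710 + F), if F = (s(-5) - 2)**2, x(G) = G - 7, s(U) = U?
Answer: 17457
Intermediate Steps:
x(G) = -7 + G
F = 49 (F = (-5 - 2)**2 = (-7)**2 = 49)
x(30)*(710 + F) = (-7 + 30)*(710 + 49) = 23*759 = 17457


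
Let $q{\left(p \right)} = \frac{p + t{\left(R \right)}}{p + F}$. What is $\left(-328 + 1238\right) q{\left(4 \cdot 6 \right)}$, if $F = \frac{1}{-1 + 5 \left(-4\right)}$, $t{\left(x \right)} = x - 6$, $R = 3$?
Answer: $\frac{401310}{503} \approx 797.83$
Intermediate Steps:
$t{\left(x \right)} = -6 + x$
$F = - \frac{1}{21}$ ($F = \frac{1}{-1 - 20} = \frac{1}{-21} = - \frac{1}{21} \approx -0.047619$)
$q{\left(p \right)} = \frac{-3 + p}{- \frac{1}{21} + p}$ ($q{\left(p \right)} = \frac{p + \left(-6 + 3\right)}{p - \frac{1}{21}} = \frac{p - 3}{- \frac{1}{21} + p} = \frac{-3 + p}{- \frac{1}{21} + p}$)
$\left(-328 + 1238\right) q{\left(4 \cdot 6 \right)} = \left(-328 + 1238\right) \frac{21 \left(-3 + 4 \cdot 6\right)}{-1 + 21 \cdot 4 \cdot 6} = 910 \frac{21 \left(-3 + 24\right)}{-1 + 21 \cdot 24} = 910 \cdot 21 \frac{1}{-1 + 504} \cdot 21 = 910 \cdot 21 \cdot \frac{1}{503} \cdot 21 = 910 \cdot \frac{441}{503} = \frac{401310}{503}$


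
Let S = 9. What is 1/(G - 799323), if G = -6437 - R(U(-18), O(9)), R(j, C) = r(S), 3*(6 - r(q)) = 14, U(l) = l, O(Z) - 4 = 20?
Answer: -3/2417284 ≈ -1.2411e-6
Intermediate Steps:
O(Z) = 24 (O(Z) = 4 + 20 = 24)
r(q) = 4/3 (r(q) = 6 - 1/3*14 = 6 - 14/3 = 4/3)
R(j, C) = 4/3
G = -19315/3 (G = -6437 - 1*4/3 = -6437 - 4/3 = -19315/3 ≈ -6438.3)
1/(G - 799323) = 1/(-19315/3 - 799323) = 1/(-2417284/3) = -3/2417284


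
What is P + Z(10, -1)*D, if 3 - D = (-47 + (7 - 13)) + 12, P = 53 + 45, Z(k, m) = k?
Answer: 538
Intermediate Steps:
P = 98
D = 44 (D = 3 - ((-47 + (7 - 13)) + 12) = 3 - ((-47 - 6) + 12) = 3 - (-53 + 12) = 3 - 1*(-41) = 3 + 41 = 44)
P + Z(10, -1)*D = 98 + 10*44 = 98 + 440 = 538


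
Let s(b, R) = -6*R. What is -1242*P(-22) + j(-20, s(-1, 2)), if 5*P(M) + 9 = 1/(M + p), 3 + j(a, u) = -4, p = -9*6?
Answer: 84811/38 ≈ 2231.9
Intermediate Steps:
p = -54
j(a, u) = -7 (j(a, u) = -3 - 4 = -7)
P(M) = -9/5 + 1/(5*(-54 + M)) (P(M) = -9/5 + 1/(5*(M - 54)) = -9/5 + 1/(5*(-54 + M)))
-1242*P(-22) + j(-20, s(-1, 2)) = -1242*(487 - 9*(-22))/(5*(-54 - 22)) - 7 = -1242*(487 + 198)/(5*(-76)) - 7 = -1242*(-1)*685/(5*76) - 7 = -1242*(-137/76) - 7 = 85077/38 - 7 = 84811/38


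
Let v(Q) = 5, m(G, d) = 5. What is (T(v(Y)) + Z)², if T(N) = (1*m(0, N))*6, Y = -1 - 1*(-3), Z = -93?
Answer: 3969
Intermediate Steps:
Y = 2 (Y = -1 + 3 = 2)
T(N) = 30 (T(N) = (1*5)*6 = 5*6 = 30)
(T(v(Y)) + Z)² = (30 - 93)² = (-63)² = 3969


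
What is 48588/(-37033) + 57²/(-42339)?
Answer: -725829183/522646729 ≈ -1.3888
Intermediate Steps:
48588/(-37033) + 57²/(-42339) = 48588*(-1/37033) + 3249*(-1/42339) = -48588/37033 - 1083/14113 = -725829183/522646729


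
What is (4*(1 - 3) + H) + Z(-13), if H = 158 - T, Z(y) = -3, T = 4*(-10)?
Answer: 187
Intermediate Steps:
T = -40
H = 198 (H = 158 - 1*(-40) = 158 + 40 = 198)
(4*(1 - 3) + H) + Z(-13) = (4*(1 - 3) + 198) - 3 = (4*(-2) + 198) - 3 = (-8 + 198) - 3 = 190 - 3 = 187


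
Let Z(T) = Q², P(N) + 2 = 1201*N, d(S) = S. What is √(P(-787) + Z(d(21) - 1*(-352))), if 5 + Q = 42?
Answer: 2*I*√235955 ≈ 971.5*I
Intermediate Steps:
Q = 37 (Q = -5 + 42 = 37)
P(N) = -2 + 1201*N
Z(T) = 1369 (Z(T) = 37² = 1369)
√(P(-787) + Z(d(21) - 1*(-352))) = √((-2 + 1201*(-787)) + 1369) = √((-2 - 945187) + 1369) = √(-945189 + 1369) = √(-943820) = 2*I*√235955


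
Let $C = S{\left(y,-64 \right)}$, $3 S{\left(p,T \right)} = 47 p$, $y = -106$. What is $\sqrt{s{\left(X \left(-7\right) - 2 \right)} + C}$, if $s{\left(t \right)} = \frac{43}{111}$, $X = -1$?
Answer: $\frac{i \sqrt{20456301}}{111} \approx 40.747 i$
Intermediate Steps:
$S{\left(p,T \right)} = \frac{47 p}{3}$
$s{\left(t \right)} = \frac{43}{111}$ ($s{\left(t \right)} = 43 \cdot \frac{1}{111} = \frac{43}{111}$)
$C = - \frac{4982}{3}$ ($C = \frac{47}{3} \left(-106\right) = - \frac{4982}{3} \approx -1660.7$)
$\sqrt{s{\left(X \left(-7\right) - 2 \right)} + C} = \sqrt{\frac{43}{111} - \frac{4982}{3}} = \sqrt{- \frac{184291}{111}} = \frac{i \sqrt{20456301}}{111}$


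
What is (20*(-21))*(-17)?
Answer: 7140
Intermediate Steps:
(20*(-21))*(-17) = -420*(-17) = 7140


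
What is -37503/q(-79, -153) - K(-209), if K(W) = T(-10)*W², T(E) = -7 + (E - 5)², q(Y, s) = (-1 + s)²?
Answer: -225834651431/23716 ≈ -9.5225e+6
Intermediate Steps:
T(E) = -7 + (-5 + E)²
K(W) = 218*W² (K(W) = (-7 + (-5 - 10)²)*W² = (-7 + (-15)²)*W² = (-7 + 225)*W² = 218*W²)
-37503/q(-79, -153) - K(-209) = -37503/(-1 - 153)² - 218*(-209)² = -37503/((-154)²) - 218*43681 = -37503/23716 - 1*9522458 = -37503*1/23716 - 9522458 = -37503/23716 - 9522458 = -225834651431/23716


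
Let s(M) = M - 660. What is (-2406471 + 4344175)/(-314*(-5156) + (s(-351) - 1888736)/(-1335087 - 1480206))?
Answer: 5455204507272/4557916212059 ≈ 1.1969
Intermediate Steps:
s(M) = -660 + M
(-2406471 + 4344175)/(-314*(-5156) + (s(-351) - 1888736)/(-1335087 - 1480206)) = (-2406471 + 4344175)/(-314*(-5156) + ((-660 - 351) - 1888736)/(-1335087 - 1480206)) = 1937704/(1618984 + (-1011 - 1888736)/(-2815293)) = 1937704/(1618984 - 1889747*(-1/2815293)) = 1937704/(1618984 + 1889747/2815293) = 1937704/(4557916212059/2815293) = 1937704*(2815293/4557916212059) = 5455204507272/4557916212059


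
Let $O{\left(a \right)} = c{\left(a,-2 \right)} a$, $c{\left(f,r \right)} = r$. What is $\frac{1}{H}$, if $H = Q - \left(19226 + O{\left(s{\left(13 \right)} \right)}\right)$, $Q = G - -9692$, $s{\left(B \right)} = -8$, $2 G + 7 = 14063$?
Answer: $- \frac{1}{2522} \approx -0.00039651$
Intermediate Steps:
$G = 7028$ ($G = - \frac{7}{2} + \frac{1}{2} \cdot 14063 = - \frac{7}{2} + \frac{14063}{2} = 7028$)
$Q = 16720$ ($Q = 7028 - -9692 = 7028 + 9692 = 16720$)
$O{\left(a \right)} = - 2 a$
$H = -2522$ ($H = 16720 - \left(19226 - -16\right) = 16720 - \left(19226 + 16\right) = 16720 - 19242 = -2522$)
$\frac{1}{H} = \frac{1}{-2522} = - \frac{1}{2522}$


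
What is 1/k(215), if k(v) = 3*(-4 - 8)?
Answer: -1/36 ≈ -0.027778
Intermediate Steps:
k(v) = -36 (k(v) = 3*(-12) = -36)
1/k(215) = 1/(-36) = -1/36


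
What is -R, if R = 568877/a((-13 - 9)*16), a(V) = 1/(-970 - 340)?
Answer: 745228870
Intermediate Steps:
a(V) = -1/1310 (a(V) = 1/(-1310) = -1/1310)
R = -745228870 (R = 568877/(-1/1310) = 568877*(-1310) = -745228870)
-R = -1*(-745228870) = 745228870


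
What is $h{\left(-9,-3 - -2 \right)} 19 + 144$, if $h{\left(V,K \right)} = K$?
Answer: $125$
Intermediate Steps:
$h{\left(-9,-3 - -2 \right)} 19 + 144 = \left(-3 - -2\right) 19 + 144 = \left(-3 + 2\right) 19 + 144 = \left(-1\right) 19 + 144 = -19 + 144 = 125$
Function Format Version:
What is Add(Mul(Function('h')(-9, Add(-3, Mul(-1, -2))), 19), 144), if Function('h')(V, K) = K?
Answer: 125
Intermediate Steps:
Add(Mul(Function('h')(-9, Add(-3, Mul(-1, -2))), 19), 144) = Add(Mul(Add(-3, Mul(-1, -2)), 19), 144) = Add(Mul(Add(-3, 2), 19), 144) = Add(Mul(-1, 19), 144) = Add(-19, 144) = 125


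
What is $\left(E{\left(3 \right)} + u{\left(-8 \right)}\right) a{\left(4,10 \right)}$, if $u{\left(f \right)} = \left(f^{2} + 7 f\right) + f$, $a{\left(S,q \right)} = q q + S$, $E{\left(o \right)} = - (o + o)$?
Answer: $-624$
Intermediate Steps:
$E{\left(o \right)} = - 2 o$
$a{\left(S,q \right)} = S + q^{2}$ ($a{\left(S,q \right)} = q^{2} + S = S + q^{2}$)
$u{\left(f \right)} = f^{2} + 8 f$
$\left(E{\left(3 \right)} + u{\left(-8 \right)}\right) a{\left(4,10 \right)} = \left(\left(-2\right) 3 - 8 \left(8 - 8\right)\right) \left(4 + 10^{2}\right) = \left(-6 - 0\right) \left(4 + 100\right) = \left(-6 + 0\right) 104 = \left(-6\right) 104 = -624$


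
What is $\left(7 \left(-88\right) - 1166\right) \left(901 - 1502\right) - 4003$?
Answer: $1066979$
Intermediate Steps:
$\left(7 \left(-88\right) - 1166\right) \left(901 - 1502\right) - 4003 = \left(-616 - 1166\right) \left(-601\right) - 4003 = \left(-1782\right) \left(-601\right) - 4003 = 1070982 - 4003 = 1066979$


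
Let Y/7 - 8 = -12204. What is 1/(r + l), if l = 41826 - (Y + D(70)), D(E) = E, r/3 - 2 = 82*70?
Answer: 1/144354 ≈ 6.9274e-6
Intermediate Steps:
Y = -85372 (Y = 56 + 7*(-12204) = 56 - 85428 = -85372)
r = 17226 (r = 6 + 3*(82*70) = 6 + 3*5740 = 6 + 17220 = 17226)
l = 127128 (l = 41826 - (-85372 + 70) = 41826 - 1*(-85302) = 41826 + 85302 = 127128)
1/(r + l) = 1/(17226 + 127128) = 1/144354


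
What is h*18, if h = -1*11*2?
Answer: -396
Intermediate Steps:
h = -22 (h = -11*2 = -22)
h*18 = -22*18 = -396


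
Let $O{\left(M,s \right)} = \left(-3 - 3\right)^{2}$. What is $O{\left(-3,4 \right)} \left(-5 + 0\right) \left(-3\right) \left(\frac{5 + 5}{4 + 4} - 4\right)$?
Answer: $-1485$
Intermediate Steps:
$O{\left(M,s \right)} = 36$ ($O{\left(M,s \right)} = \left(-6\right)^{2} = 36$)
$O{\left(-3,4 \right)} \left(-5 + 0\right) \left(-3\right) \left(\frac{5 + 5}{4 + 4} - 4\right) = 36 \left(-5 + 0\right) \left(-3\right) \left(\frac{5 + 5}{4 + 4} - 4\right) = 36 \left(-5\right) \left(-3\right) \left(\frac{10}{8} - 4\right) = 36 \cdot 15 \left(10 \cdot \frac{1}{8} - 4\right) = 36 \cdot 15 \left(\frac{5}{4} - 4\right) = 36 \cdot 15 \left(- \frac{11}{4}\right) = 36 \left(- \frac{165}{4}\right) = -1485$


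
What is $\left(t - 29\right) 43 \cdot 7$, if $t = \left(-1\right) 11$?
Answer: $-12040$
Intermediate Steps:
$t = -11$
$\left(t - 29\right) 43 \cdot 7 = \left(-11 - 29\right) 43 \cdot 7 = \left(-40\right) 43 \cdot 7 = \left(-1720\right) 7 = -12040$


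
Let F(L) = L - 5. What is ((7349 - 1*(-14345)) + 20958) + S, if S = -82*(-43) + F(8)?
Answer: 46181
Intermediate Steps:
F(L) = -5 + L
S = 3529 (S = -82*(-43) + (-5 + 8) = 3526 + 3 = 3529)
((7349 - 1*(-14345)) + 20958) + S = ((7349 - 1*(-14345)) + 20958) + 3529 = ((7349 + 14345) + 20958) + 3529 = (21694 + 20958) + 3529 = 42652 + 3529 = 46181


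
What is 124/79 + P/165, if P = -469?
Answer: -16591/13035 ≈ -1.2728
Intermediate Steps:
124/79 + P/165 = 124/79 - 469/165 = -16591/13035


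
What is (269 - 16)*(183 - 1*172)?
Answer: 2783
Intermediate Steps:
(269 - 16)*(183 - 1*172) = 253*(183 - 172) = 253*11 = 2783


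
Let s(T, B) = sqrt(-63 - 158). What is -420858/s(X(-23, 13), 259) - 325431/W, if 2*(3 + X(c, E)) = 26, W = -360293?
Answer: 325431/360293 + 420858*I*sqrt(221)/221 ≈ 0.90324 + 28310.0*I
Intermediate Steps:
X(c, E) = 10 (X(c, E) = -3 + (1/2)*26 = -3 + 13 = 10)
s(T, B) = I*sqrt(221) (s(T, B) = sqrt(-221) = I*sqrt(221))
-420858/s(X(-23, 13), 259) - 325431/W = -420858*(-I*sqrt(221)/221) - 325431/(-360293) = -(-420858)*I*sqrt(221)/221 - 325431*(-1/360293) = 420858*I*sqrt(221)/221 + 325431/360293 = 325431/360293 + 420858*I*sqrt(221)/221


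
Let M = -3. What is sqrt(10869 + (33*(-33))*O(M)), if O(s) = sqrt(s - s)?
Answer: sqrt(10869) ≈ 104.25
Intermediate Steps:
O(s) = 0 (O(s) = sqrt(0) = 0)
sqrt(10869 + (33*(-33))*O(M)) = sqrt(10869 + (33*(-33))*0) = sqrt(10869 - 1089*0) = sqrt(10869 + 0) = sqrt(10869)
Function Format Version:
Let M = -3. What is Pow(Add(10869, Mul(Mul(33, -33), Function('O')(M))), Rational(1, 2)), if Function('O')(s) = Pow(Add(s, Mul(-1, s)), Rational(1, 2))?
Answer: Pow(10869, Rational(1, 2)) ≈ 104.25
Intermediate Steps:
Function('O')(s) = 0 (Function('O')(s) = Pow(0, Rational(1, 2)) = 0)
Pow(Add(10869, Mul(Mul(33, -33), Function('O')(M))), Rational(1, 2)) = Pow(Add(10869, Mul(Mul(33, -33), 0)), Rational(1, 2)) = Pow(Add(10869, Mul(-1089, 0)), Rational(1, 2)) = Pow(Add(10869, 0), Rational(1, 2)) = Pow(10869, Rational(1, 2))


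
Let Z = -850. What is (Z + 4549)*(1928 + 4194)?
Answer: 22645278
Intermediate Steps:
(Z + 4549)*(1928 + 4194) = (-850 + 4549)*(1928 + 4194) = 3699*6122 = 22645278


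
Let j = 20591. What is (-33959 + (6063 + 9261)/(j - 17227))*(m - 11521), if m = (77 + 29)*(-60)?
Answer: 510604257128/841 ≈ 6.0714e+8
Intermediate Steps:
m = -6360 (m = 106*(-60) = -6360)
(-33959 + (6063 + 9261)/(j - 17227))*(m - 11521) = (-33959 + (6063 + 9261)/(20591 - 17227))*(-6360 - 11521) = (-33959 + 15324/3364)*(-17881) = (-33959 + 15324*(1/3364))*(-17881) = (-33959 + 3831/841)*(-17881) = -28555688/841*(-17881) = 510604257128/841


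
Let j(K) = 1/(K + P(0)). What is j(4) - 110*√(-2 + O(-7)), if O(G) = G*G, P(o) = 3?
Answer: ⅐ - 110*√47 ≈ -753.98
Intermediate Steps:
O(G) = G²
j(K) = 1/(3 + K) (j(K) = 1/(K + 3) = 1/(3 + K))
j(4) - 110*√(-2 + O(-7)) = 1/(3 + 4) - 110*√(-2 + (-7)²) = 1/7 - 110*√(-2 + 49) = ⅐ - 110*√47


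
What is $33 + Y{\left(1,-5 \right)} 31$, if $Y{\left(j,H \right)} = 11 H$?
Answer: $-1672$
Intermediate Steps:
$33 + Y{\left(1,-5 \right)} 31 = 33 + 11 \left(-5\right) 31 = 33 - 1705 = -1672$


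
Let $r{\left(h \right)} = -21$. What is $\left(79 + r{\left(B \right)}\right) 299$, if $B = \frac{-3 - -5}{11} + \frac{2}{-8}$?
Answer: $17342$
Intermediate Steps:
$B = - \frac{3}{44}$ ($B = \left(-3 + 5\right) \frac{1}{11} + 2 \left(- \frac{1}{8}\right) = 2 \cdot \frac{1}{11} - \frac{1}{4} = \frac{2}{11} - \frac{1}{4} = - \frac{3}{44} \approx -0.068182$)
$\left(79 + r{\left(B \right)}\right) 299 = \left(79 - 21\right) 299 = 58 \cdot 299 = 17342$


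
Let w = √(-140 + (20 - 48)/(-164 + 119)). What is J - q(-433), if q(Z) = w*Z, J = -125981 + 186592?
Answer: 60611 + 24248*I*√10/15 ≈ 60611.0 + 5111.9*I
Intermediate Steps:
w = 56*I*√10/15 (w = √(-140 - 28/(-45)) = √(-140 - 28*(-1/45)) = √(-140 + 28/45) = √(-6272/45) = 56*I*√10/15 ≈ 11.806*I)
J = 60611
q(Z) = 56*I*Z*√10/15 (q(Z) = (56*I*√10/15)*Z = 56*I*Z*√10/15)
J - q(-433) = 60611 - 56*I*(-433)*√10/15 = 60611 - (-24248)*I*√10/15 = 60611 + 24248*I*√10/15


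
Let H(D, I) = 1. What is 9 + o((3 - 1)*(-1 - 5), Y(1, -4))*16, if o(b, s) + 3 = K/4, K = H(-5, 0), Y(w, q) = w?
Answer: -35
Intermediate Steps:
K = 1
o(b, s) = -11/4 (o(b, s) = -3 + 1/4 = -11/4)
9 + o((3 - 1)*(-1 - 5), Y(1, -4))*16 = 9 - 11/4*16 = 9 - 44 = -35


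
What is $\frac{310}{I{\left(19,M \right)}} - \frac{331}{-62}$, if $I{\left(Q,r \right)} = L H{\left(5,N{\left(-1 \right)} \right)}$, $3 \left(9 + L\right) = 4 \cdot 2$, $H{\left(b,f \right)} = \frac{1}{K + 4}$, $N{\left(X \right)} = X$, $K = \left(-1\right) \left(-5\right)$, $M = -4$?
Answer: $- \frac{512651}{1178} \approx -435.19$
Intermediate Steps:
$K = 5$
$H{\left(b,f \right)} = \frac{1}{9}$ ($H{\left(b,f \right)} = \frac{1}{5 + 4} = \frac{1}{9}$)
$L = - \frac{19}{3}$ ($L = -9 + \frac{4 \cdot 2}{3} = -9 + \frac{1}{3} \cdot 8 = -9 + \frac{8}{3} = - \frac{19}{3} \approx -6.3333$)
$I{\left(Q,r \right)} = - \frac{19}{27}$ ($I{\left(Q,r \right)} = \left(- \frac{19}{3}\right) \frac{1}{9} = - \frac{19}{27}$)
$\frac{310}{I{\left(19,M \right)}} - \frac{331}{-62} = \frac{310}{- \frac{19}{27}} - \frac{331}{-62} = 310 \left(- \frac{27}{19}\right) - - \frac{331}{62} = - \frac{8370}{19} + \frac{331}{62} = - \frac{512651}{1178}$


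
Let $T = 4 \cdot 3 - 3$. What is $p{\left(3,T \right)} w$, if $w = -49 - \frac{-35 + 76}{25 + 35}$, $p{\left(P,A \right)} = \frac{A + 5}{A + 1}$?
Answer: $- \frac{20867}{300} \approx -69.557$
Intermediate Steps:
$T = 9$ ($T = 12 - 3 = 9$)
$p{\left(P,A \right)} = \frac{5 + A}{1 + A}$
$w = - \frac{2981}{60}$ ($w = -49 - \frac{41}{60} = - \frac{2981}{60} \approx -49.683$)
$p{\left(3,T \right)} w = \frac{5 + 9}{1 + 9} \left(- \frac{2981}{60}\right) = \frac{1}{10} \cdot 14 \left(- \frac{2981}{60}\right) = \frac{7}{5} \left(- \frac{2981}{60}\right) = - \frac{20867}{300}$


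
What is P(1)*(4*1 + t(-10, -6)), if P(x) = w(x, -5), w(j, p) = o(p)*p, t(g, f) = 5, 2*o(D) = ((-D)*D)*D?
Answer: -5625/2 ≈ -2812.5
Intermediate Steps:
o(D) = -D³/2 (o(D) = (((-D)*D)*D)/2 = ((-D²)*D)/2 = (-D³)/2 = -D³/2)
w(j, p) = -p⁴/2 (w(j, p) = (-p³/2)*p = -p⁴/2)
P(x) = -625/2 (P(x) = -½*(-5)⁴ = -½*625 = -625/2)
P(1)*(4*1 + t(-10, -6)) = -625*(4*1 + 5)/2 = -625*(4 + 5)/2 = -625/2*9 = -5625/2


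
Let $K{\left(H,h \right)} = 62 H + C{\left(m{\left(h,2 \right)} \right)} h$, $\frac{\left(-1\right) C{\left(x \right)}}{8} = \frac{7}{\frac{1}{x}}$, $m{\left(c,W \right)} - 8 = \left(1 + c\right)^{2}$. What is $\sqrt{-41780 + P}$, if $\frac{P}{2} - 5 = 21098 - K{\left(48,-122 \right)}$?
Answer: $i \sqrt{200169462} \approx 14148.0 i$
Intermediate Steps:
$m{\left(c,W \right)} = 8 + \left(1 + c\right)^{2}$
$C{\left(x \right)} = - 56 x$ ($C{\left(x \right)} = - 8 \frac{7}{\frac{1}{x}} = - 8 \cdot 7 x = - 56 x$)
$K{\left(H,h \right)} = 62 H + h \left(-448 - 56 \left(1 + h\right)^{2}\right)$ ($K{\left(H,h \right)} = 62 H + - 56 \left(8 + \left(1 + h\right)^{2}\right) h = 62 H + \left(-448 - 56 \left(1 + h\right)^{2}\right) h = 62 H + h \left(-448 - 56 \left(1 + h\right)^{2}\right)$)
$P = -200127682$ ($P = 10 + 2 \left(21098 - \left(62 \cdot 48 + 56 \left(-122\right) \left(-8 - \left(1 - 122\right)^{2}\right)\right)\right) = 10 + 2 \left(21098 - \left(2976 + 56 \left(-122\right) \left(-8 - \left(-121\right)^{2}\right)\right)\right) = 10 + 2 \left(21098 - \left(2976 + 56 \left(-122\right) \left(-8 - 14641\right)\right)\right) = 10 + 2 \left(21098 - \left(2976 + 56 \left(-122\right) \left(-14649\right)\right)\right) = 10 + 2 \left(21098 - \left(2976 + 100081968\right)\right) = 10 + 2 \left(21098 - 100084944\right) = 10 + 2 \left(-100063846\right) = 10 - 200127692 = -200127682$)
$\sqrt{-41780 + P} = \sqrt{-41780 - 200127682} = \sqrt{-200169462} = i \sqrt{200169462}$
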